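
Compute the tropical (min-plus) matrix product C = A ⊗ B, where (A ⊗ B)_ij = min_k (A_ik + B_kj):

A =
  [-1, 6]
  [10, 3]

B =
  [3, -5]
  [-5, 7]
A ⊗ B =
  [1, -6]
  [-2, 5]

Apply the min-plus product entry-by-entry:
  C[0][0] = min over k of (A[0][0] + B[0][0] = -1 + 3 = 2, A[0][1] + B[1][0] = 6 + -5 = 1) = 1 (attained at k = 1)
  C[0][1] = min over k of (A[0][0] + B[0][1] = -1 + -5 = -6, A[0][1] + B[1][1] = 6 + 7 = 13) = -6 (attained at k = 0)
  C[1][0] = min over k of (A[1][0] + B[0][0] = 10 + 3 = 13, A[1][1] + B[1][0] = 3 + -5 = -2) = -2 (attained at k = 1)
  C[1][1] = min over k of (A[1][0] + B[0][1] = 10 + -5 = 5, A[1][1] + B[1][1] = 3 + 7 = 10) = 5 (attained at k = 0)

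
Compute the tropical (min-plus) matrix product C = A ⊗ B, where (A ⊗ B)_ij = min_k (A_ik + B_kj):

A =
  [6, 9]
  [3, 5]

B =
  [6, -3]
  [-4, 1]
A ⊗ B =
  [5, 3]
  [1, 0]

Apply the min-plus product entry-by-entry:
  C[0][0] = min over k of (A[0][0] + B[0][0] = 6 + 6 = 12, A[0][1] + B[1][0] = 9 + -4 = 5) = 5 (attained at k = 1)
  C[0][1] = min over k of (A[0][0] + B[0][1] = 6 + -3 = 3, A[0][1] + B[1][1] = 9 + 1 = 10) = 3 (attained at k = 0)
  C[1][0] = min over k of (A[1][0] + B[0][0] = 3 + 6 = 9, A[1][1] + B[1][0] = 5 + -4 = 1) = 1 (attained at k = 1)
  C[1][1] = min over k of (A[1][0] + B[0][1] = 3 + -3 = 0, A[1][1] + B[1][1] = 5 + 1 = 6) = 0 (attained at k = 0)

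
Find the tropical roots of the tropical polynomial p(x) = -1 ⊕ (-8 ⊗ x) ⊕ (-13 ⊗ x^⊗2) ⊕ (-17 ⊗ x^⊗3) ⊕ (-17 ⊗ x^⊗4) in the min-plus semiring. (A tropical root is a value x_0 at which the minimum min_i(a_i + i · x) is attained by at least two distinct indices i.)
Roots: {0, 4, 5, 7}

Each tropical root is a break point of the lower envelope of the lines y = a_i + i · x (there are 5 lines, with slopes 0, 1, ..., 4). Only the lines that attain the minimum somewhere contribute to roots; other lines are dominated. Here the surviving (envelope) indices are i = 4, i = 3, i = 2, i = 1, i = 0.
Intersections between consecutive envelope lines give the roots: for adjacent envelope indices i < j the intersection is x = (a_i − a_j) / (j − i). Reading off the sorted break points: {0, 4, 5, 7}.
Verification: at each break x_0, at least two indices attain the minimum of min_i(a_i + i · x_0).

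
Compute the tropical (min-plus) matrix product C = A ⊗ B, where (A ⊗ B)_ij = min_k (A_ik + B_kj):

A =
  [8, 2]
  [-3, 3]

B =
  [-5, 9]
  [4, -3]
A ⊗ B =
  [3, -1]
  [-8, 0]

Apply the min-plus product entry-by-entry:
  C[0][0] = min over k of (A[0][0] + B[0][0] = 8 + -5 = 3, A[0][1] + B[1][0] = 2 + 4 = 6) = 3 (attained at k = 0)
  C[0][1] = min over k of (A[0][0] + B[0][1] = 8 + 9 = 17, A[0][1] + B[1][1] = 2 + -3 = -1) = -1 (attained at k = 1)
  C[1][0] = min over k of (A[1][0] + B[0][0] = -3 + -5 = -8, A[1][1] + B[1][0] = 3 + 4 = 7) = -8 (attained at k = 0)
  C[1][1] = min over k of (A[1][0] + B[0][1] = -3 + 9 = 6, A[1][1] + B[1][1] = 3 + -3 = 0) = 0 (attained at k = 1)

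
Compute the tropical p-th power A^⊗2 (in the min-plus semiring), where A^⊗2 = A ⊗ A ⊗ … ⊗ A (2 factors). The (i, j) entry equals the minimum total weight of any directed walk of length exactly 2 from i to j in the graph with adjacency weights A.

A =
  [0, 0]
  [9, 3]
A^⊗2 =
  [0, 0]
  [9, 6]

Each entry (A^⊗2)_ij equals the minimum over all length-2 walks i = v_0 → v_1 → … → v_2 = j of Σ_t A[v_t][v_{t+1}]. For example, for (i, j) = (0, 1) we minimise over 2 possible intermediate vertex sequences; the minimum is 0, attained along the walk 0 → 0 → 1.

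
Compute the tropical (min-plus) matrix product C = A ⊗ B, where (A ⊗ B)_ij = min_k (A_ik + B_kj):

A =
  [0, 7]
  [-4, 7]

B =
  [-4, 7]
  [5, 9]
A ⊗ B =
  [-4, 7]
  [-8, 3]

Apply the min-plus product entry-by-entry:
  C[0][0] = min over k of (A[0][0] + B[0][0] = 0 + -4 = -4, A[0][1] + B[1][0] = 7 + 5 = 12) = -4 (attained at k = 0)
  C[0][1] = min over k of (A[0][0] + B[0][1] = 0 + 7 = 7, A[0][1] + B[1][1] = 7 + 9 = 16) = 7 (attained at k = 0)
  C[1][0] = min over k of (A[1][0] + B[0][0] = -4 + -4 = -8, A[1][1] + B[1][0] = 7 + 5 = 12) = -8 (attained at k = 0)
  C[1][1] = min over k of (A[1][0] + B[0][1] = -4 + 7 = 3, A[1][1] + B[1][1] = 7 + 9 = 16) = 3 (attained at k = 0)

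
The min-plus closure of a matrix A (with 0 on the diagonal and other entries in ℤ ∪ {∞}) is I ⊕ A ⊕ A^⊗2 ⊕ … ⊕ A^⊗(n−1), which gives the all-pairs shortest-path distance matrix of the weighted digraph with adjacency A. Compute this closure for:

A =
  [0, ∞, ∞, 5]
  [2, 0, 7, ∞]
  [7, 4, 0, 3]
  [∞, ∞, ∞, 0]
Closure =
  [0, ∞, ∞, 5]
  [2, 0, 7, 7]
  [6, 4, 0, 3]
  [∞, ∞, ∞, 0]

This is the Floyd-Warshall all-pairs shortest-path computation. For each intermediate vertex k = 0, 1, …, 3, update dist[i][j] ← min(dist[i][j], dist[i][k] + dist[k][j]). The final matrix gives, for each (i, j), the minimum total weight of any directed path from i to j (possibly empty when i = j).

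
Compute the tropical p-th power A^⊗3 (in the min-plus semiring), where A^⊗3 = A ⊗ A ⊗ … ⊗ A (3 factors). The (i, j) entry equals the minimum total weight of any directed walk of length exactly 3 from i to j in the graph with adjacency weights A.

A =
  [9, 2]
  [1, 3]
A^⊗3 =
  [6, 5]
  [4, 6]

Each entry (A^⊗3)_ij equals the minimum over all length-3 walks i = v_0 → v_1 → … → v_3 = j of Σ_t A[v_t][v_{t+1}]. For example, for (i, j) = (0, 1) we minimise over 4 possible intermediate vertex sequences; the minimum is 5, attained along the walk 0 → 1 → 0 → 1.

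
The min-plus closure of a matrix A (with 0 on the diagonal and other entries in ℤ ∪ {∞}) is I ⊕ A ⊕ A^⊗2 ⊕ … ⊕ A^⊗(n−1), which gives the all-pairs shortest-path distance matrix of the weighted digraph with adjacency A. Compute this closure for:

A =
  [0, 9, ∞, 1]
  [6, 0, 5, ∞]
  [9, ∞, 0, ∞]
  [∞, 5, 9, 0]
Closure =
  [0, 6, 10, 1]
  [6, 0, 5, 7]
  [9, 15, 0, 10]
  [11, 5, 9, 0]

This is the Floyd-Warshall all-pairs shortest-path computation. For each intermediate vertex k = 0, 1, …, 3, update dist[i][j] ← min(dist[i][j], dist[i][k] + dist[k][j]). The final matrix gives, for each (i, j), the minimum total weight of any directed path from i to j (possibly empty when i = j).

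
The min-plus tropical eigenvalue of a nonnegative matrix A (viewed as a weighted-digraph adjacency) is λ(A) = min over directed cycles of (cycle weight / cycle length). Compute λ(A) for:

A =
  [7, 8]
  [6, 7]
λ(A) = 7

Enumerate directed cycles and compute their means (weight / length). Sample:
  cycle 0 → 0: weight = 7, length = 1, mean = 7/1 ≈ 7.000
  cycle 1 → 1: weight = 7, length = 1, mean = 7/1 ≈ 7.000
  cycle 0 → 1 → 0: weight = 14, length = 2, mean = 14/2 ≈ 7.000
  cycle 1 → 0 → 1: weight = 14, length = 2, mean = 14/2 ≈ 7.000
Minimum mean = 7.000, attained e.g. along the cycle 0 → 0 with weight 7 and length 1. So λ(A) = 7/1 = 7.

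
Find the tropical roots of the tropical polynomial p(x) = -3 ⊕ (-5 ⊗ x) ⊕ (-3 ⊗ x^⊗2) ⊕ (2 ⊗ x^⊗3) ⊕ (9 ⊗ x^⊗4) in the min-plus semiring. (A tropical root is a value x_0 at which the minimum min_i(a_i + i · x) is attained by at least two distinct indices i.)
Roots: {-7, -5, -2, 2}

Each tropical root is a break point of the lower envelope of the lines y = a_i + i · x (there are 5 lines, with slopes 0, 1, ..., 4). Only the lines that attain the minimum somewhere contribute to roots; other lines are dominated. Here the surviving (envelope) indices are i = 4, i = 3, i = 2, i = 1, i = 0.
Intersections between consecutive envelope lines give the roots: for adjacent envelope indices i < j the intersection is x = (a_i − a_j) / (j − i). Reading off the sorted break points: {-7, -5, -2, 2}.
Verification: at each break x_0, at least two indices attain the minimum of min_i(a_i + i · x_0).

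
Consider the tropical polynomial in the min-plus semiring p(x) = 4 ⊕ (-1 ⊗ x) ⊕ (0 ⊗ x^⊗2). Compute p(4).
p(4) = 3

A tropical monomial a ⊗ x^⊗i evaluates to a + i · x. Evaluating each term at x = 4:
  Term 0 contributes 4 + 0 · 4 = 4
  Term 1 contributes -1 + 1 · 4 = 3
  Term 2 contributes 0 + 2 · 4 = 8
p(4) = ⊕ of these = min[4, 3, 8] = 3.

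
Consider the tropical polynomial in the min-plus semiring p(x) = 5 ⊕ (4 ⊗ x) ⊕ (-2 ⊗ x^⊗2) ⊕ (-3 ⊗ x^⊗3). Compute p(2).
p(2) = 2

A tropical monomial a ⊗ x^⊗i evaluates to a + i · x. Evaluating each term at x = 2:
  Term 0 contributes 5 + 0 · 2 = 5
  Term 1 contributes 4 + 1 · 2 = 6
  Term 2 contributes -2 + 2 · 2 = 2
  Term 3 contributes -3 + 3 · 2 = 3
p(2) = ⊕ of these = min[5, 6, 2, 3] = 2.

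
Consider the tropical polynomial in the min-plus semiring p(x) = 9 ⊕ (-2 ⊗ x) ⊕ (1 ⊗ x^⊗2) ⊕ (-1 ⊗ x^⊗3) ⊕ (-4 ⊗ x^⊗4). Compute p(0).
p(0) = -4

A tropical monomial a ⊗ x^⊗i evaluates to a + i · x. Evaluating each term at x = 0:
  Term 0 contributes 9 + 0 · 0 = 9
  Term 1 contributes -2 + 1 · 0 = -2
  Term 2 contributes 1 + 2 · 0 = 1
  Term 3 contributes -1 + 3 · 0 = -1
  Term 4 contributes -4 + 4 · 0 = -4
p(0) = ⊕ of these = min[9, -2, 1, -1, -4] = -4.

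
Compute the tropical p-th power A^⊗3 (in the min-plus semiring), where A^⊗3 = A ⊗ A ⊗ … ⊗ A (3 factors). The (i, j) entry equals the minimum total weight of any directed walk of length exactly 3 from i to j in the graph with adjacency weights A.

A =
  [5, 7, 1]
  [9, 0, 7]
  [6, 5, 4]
A^⊗3 =
  [11, 6, 8]
  [9, 0, 7]
  [13, 5, 11]

Each entry (A^⊗3)_ij equals the minimum over all length-3 walks i = v_0 → v_1 → … → v_3 = j of Σ_t A[v_t][v_{t+1}]. For example, for (i, j) = (0, 2) we minimise over 9 possible intermediate vertex sequences; the minimum is 8, attained along the walk 0 → 2 → 0 → 2.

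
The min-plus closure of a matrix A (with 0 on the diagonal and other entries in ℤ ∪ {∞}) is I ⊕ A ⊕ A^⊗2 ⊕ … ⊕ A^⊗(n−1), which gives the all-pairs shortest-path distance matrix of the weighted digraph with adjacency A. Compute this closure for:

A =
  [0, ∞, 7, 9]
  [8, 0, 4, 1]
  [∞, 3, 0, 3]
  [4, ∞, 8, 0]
Closure =
  [0, 10, 7, 9]
  [5, 0, 4, 1]
  [7, 3, 0, 3]
  [4, 11, 8, 0]

This is the Floyd-Warshall all-pairs shortest-path computation. For each intermediate vertex k = 0, 1, …, 3, update dist[i][j] ← min(dist[i][j], dist[i][k] + dist[k][j]). The final matrix gives, for each (i, j), the minimum total weight of any directed path from i to j (possibly empty when i = j).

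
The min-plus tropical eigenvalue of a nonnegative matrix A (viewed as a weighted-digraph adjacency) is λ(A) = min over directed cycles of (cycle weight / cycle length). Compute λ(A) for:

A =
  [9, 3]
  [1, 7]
λ(A) = 2

Enumerate directed cycles and compute their means (weight / length). Sample:
  cycle 0 → 0: weight = 9, length = 1, mean = 9/1 ≈ 9.000
  cycle 1 → 1: weight = 7, length = 1, mean = 7/1 ≈ 7.000
  cycle 0 → 1 → 0: weight = 4, length = 2, mean = 4/2 ≈ 2.000
  cycle 1 → 0 → 1: weight = 4, length = 2, mean = 4/2 ≈ 2.000
Minimum mean = 2.000, attained e.g. along the cycle 0 → 1 → 0 with weight 4 and length 2. So λ(A) = 4/2 = 2.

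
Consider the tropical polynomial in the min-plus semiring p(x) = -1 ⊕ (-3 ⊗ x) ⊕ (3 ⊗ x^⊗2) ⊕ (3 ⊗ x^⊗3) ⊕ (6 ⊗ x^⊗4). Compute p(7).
p(7) = -1

A tropical monomial a ⊗ x^⊗i evaluates to a + i · x. Evaluating each term at x = 7:
  Term 0 contributes -1 + 0 · 7 = -1
  Term 1 contributes -3 + 1 · 7 = 4
  Term 2 contributes 3 + 2 · 7 = 17
  Term 3 contributes 3 + 3 · 7 = 24
  Term 4 contributes 6 + 4 · 7 = 34
p(7) = ⊕ of these = min[-1, 4, 17, 24, 34] = -1.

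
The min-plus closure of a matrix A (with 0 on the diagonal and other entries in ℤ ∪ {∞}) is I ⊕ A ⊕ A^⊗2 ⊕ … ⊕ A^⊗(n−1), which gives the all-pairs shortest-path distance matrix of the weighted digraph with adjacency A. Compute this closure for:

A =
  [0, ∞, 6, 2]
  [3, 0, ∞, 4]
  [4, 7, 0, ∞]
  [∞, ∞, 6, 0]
Closure =
  [0, 13, 6, 2]
  [3, 0, 9, 4]
  [4, 7, 0, 6]
  [10, 13, 6, 0]

This is the Floyd-Warshall all-pairs shortest-path computation. For each intermediate vertex k = 0, 1, …, 3, update dist[i][j] ← min(dist[i][j], dist[i][k] + dist[k][j]). The final matrix gives, for each (i, j), the minimum total weight of any directed path from i to j (possibly empty when i = j).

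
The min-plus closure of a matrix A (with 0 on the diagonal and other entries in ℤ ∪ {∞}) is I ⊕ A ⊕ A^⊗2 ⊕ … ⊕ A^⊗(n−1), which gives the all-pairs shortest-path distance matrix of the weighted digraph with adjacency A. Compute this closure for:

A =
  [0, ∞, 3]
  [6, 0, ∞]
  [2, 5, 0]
Closure =
  [0, 8, 3]
  [6, 0, 9]
  [2, 5, 0]

This is the Floyd-Warshall all-pairs shortest-path computation. For each intermediate vertex k = 0, 1, …, 2, update dist[i][j] ← min(dist[i][j], dist[i][k] + dist[k][j]). The final matrix gives, for each (i, j), the minimum total weight of any directed path from i to j (possibly empty when i = j).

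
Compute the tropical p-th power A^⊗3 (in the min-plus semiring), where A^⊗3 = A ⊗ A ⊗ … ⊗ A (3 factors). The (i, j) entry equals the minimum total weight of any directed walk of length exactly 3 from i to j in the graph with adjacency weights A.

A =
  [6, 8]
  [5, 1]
A^⊗3 =
  [14, 10]
  [7, 3]

Each entry (A^⊗3)_ij equals the minimum over all length-3 walks i = v_0 → v_1 → … → v_3 = j of Σ_t A[v_t][v_{t+1}]. For example, for (i, j) = (0, 1) we minimise over 4 possible intermediate vertex sequences; the minimum is 10, attained along the walk 0 → 1 → 1 → 1.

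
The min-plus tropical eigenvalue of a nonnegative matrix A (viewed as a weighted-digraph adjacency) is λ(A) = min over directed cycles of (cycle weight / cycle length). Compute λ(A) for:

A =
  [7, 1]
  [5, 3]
λ(A) = 3

Enumerate directed cycles and compute their means (weight / length). Sample:
  cycle 0 → 0: weight = 7, length = 1, mean = 7/1 ≈ 7.000
  cycle 1 → 1: weight = 3, length = 1, mean = 3/1 ≈ 3.000
  cycle 0 → 1 → 0: weight = 6, length = 2, mean = 6/2 ≈ 3.000
  cycle 1 → 0 → 1: weight = 6, length = 2, mean = 6/2 ≈ 3.000
Minimum mean = 3.000, attained e.g. along the cycle 1 → 1 with weight 3 and length 1. So λ(A) = 3/1 = 3.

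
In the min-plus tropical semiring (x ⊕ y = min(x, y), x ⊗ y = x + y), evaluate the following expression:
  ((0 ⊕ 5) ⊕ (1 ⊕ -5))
((0 ⊕ 5) ⊕ (1 ⊕ -5)) = -5

Expand innermost to outermost. Recall ⊕ takes the minimum of its arguments and ⊗ takes their sum. Working out the expression ((0 ⊕ 5) ⊕ (1 ⊕ -5)) gives -5.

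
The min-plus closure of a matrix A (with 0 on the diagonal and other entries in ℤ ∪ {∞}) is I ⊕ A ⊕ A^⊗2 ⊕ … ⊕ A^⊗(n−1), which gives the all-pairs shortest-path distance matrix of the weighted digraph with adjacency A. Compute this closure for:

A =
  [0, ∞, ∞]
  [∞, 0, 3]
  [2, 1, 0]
Closure =
  [0, ∞, ∞]
  [5, 0, 3]
  [2, 1, 0]

This is the Floyd-Warshall all-pairs shortest-path computation. For each intermediate vertex k = 0, 1, …, 2, update dist[i][j] ← min(dist[i][j], dist[i][k] + dist[k][j]). The final matrix gives, for each (i, j), the minimum total weight of any directed path from i to j (possibly empty when i = j).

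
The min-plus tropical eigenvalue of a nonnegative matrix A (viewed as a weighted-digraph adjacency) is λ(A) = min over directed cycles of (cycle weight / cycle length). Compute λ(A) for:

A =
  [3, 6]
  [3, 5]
λ(A) = 3

Enumerate directed cycles and compute their means (weight / length). Sample:
  cycle 0 → 0: weight = 3, length = 1, mean = 3/1 ≈ 3.000
  cycle 1 → 1: weight = 5, length = 1, mean = 5/1 ≈ 5.000
  cycle 0 → 1 → 0: weight = 9, length = 2, mean = 9/2 ≈ 4.500
  cycle 1 → 0 → 1: weight = 9, length = 2, mean = 9/2 ≈ 4.500
Minimum mean = 3.000, attained e.g. along the cycle 0 → 0 with weight 3 and length 1. So λ(A) = 3/1 = 3.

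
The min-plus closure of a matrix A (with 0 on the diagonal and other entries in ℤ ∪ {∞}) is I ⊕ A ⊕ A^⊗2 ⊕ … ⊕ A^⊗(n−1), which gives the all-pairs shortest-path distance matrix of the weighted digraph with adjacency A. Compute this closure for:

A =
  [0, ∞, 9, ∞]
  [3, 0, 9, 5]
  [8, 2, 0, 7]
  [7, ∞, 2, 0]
Closure =
  [0, 11, 9, 16]
  [3, 0, 7, 5]
  [5, 2, 0, 7]
  [7, 4, 2, 0]

This is the Floyd-Warshall all-pairs shortest-path computation. For each intermediate vertex k = 0, 1, …, 3, update dist[i][j] ← min(dist[i][j], dist[i][k] + dist[k][j]). The final matrix gives, for each (i, j), the minimum total weight of any directed path from i to j (possibly empty when i = j).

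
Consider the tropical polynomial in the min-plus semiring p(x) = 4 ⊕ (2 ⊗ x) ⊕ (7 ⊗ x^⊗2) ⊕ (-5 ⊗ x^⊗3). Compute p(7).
p(7) = 4

A tropical monomial a ⊗ x^⊗i evaluates to a + i · x. Evaluating each term at x = 7:
  Term 0 contributes 4 + 0 · 7 = 4
  Term 1 contributes 2 + 1 · 7 = 9
  Term 2 contributes 7 + 2 · 7 = 21
  Term 3 contributes -5 + 3 · 7 = 16
p(7) = ⊕ of these = min[4, 9, 21, 16] = 4.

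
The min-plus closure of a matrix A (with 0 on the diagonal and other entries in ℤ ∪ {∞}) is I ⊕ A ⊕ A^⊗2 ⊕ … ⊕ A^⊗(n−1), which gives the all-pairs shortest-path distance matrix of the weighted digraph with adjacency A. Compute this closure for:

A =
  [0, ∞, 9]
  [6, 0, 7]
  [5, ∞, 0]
Closure =
  [0, ∞, 9]
  [6, 0, 7]
  [5, ∞, 0]

This is the Floyd-Warshall all-pairs shortest-path computation. For each intermediate vertex k = 0, 1, …, 2, update dist[i][j] ← min(dist[i][j], dist[i][k] + dist[k][j]). The final matrix gives, for each (i, j), the minimum total weight of any directed path from i to j (possibly empty when i = j).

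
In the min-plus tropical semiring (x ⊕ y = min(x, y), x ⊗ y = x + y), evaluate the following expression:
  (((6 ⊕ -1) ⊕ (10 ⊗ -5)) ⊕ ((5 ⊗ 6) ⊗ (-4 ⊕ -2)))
(((6 ⊕ -1) ⊕ (10 ⊗ -5)) ⊕ ((5 ⊗ 6) ⊗ (-4 ⊕ -2))) = -1

Expand innermost to outermost. Recall ⊕ takes the minimum of its arguments and ⊗ takes their sum. Working out the expression (((6 ⊕ -1) ⊕ (10 ⊗ -5)) ⊕ ((5 ⊗ 6) ⊗ (-4 ⊕ -2))) gives -1.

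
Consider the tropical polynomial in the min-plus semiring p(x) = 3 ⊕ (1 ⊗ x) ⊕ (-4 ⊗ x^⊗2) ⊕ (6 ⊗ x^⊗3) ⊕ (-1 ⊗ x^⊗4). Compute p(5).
p(5) = 3

A tropical monomial a ⊗ x^⊗i evaluates to a + i · x. Evaluating each term at x = 5:
  Term 0 contributes 3 + 0 · 5 = 3
  Term 1 contributes 1 + 1 · 5 = 6
  Term 2 contributes -4 + 2 · 5 = 6
  Term 3 contributes 6 + 3 · 5 = 21
  Term 4 contributes -1 + 4 · 5 = 19
p(5) = ⊕ of these = min[3, 6, 6, 21, 19] = 3.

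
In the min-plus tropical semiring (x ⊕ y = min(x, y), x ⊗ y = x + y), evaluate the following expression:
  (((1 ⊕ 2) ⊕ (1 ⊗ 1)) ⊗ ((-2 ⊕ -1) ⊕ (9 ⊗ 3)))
(((1 ⊕ 2) ⊕ (1 ⊗ 1)) ⊗ ((-2 ⊕ -1) ⊕ (9 ⊗ 3))) = -1

Expand innermost to outermost. Recall ⊕ takes the minimum of its arguments and ⊗ takes their sum. Working out the expression (((1 ⊕ 2) ⊕ (1 ⊗ 1)) ⊗ ((-2 ⊕ -1) ⊕ (9 ⊗ 3))) gives -1.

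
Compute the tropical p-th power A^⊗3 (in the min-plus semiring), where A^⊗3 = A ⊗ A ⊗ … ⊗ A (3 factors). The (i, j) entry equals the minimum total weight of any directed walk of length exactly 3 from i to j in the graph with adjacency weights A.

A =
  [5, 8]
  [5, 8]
A^⊗3 =
  [15, 18]
  [15, 18]

Each entry (A^⊗3)_ij equals the minimum over all length-3 walks i = v_0 → v_1 → … → v_3 = j of Σ_t A[v_t][v_{t+1}]. For example, for (i, j) = (0, 1) we minimise over 4 possible intermediate vertex sequences; the minimum is 18, attained along the walk 0 → 0 → 0 → 1.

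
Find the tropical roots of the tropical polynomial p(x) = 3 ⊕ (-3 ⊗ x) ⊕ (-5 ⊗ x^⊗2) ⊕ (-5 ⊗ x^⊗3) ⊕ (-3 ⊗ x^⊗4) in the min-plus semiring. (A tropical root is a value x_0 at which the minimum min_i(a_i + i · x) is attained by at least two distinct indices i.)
Roots: {-2, 0, 2, 6}

Each tropical root is a break point of the lower envelope of the lines y = a_i + i · x (there are 5 lines, with slopes 0, 1, ..., 4). Only the lines that attain the minimum somewhere contribute to roots; other lines are dominated. Here the surviving (envelope) indices are i = 4, i = 3, i = 2, i = 1, i = 0.
Intersections between consecutive envelope lines give the roots: for adjacent envelope indices i < j the intersection is x = (a_i − a_j) / (j − i). Reading off the sorted break points: {-2, 0, 2, 6}.
Verification: at each break x_0, at least two indices attain the minimum of min_i(a_i + i · x_0).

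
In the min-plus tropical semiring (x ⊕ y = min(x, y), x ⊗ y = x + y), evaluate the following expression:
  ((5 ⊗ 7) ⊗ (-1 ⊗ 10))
((5 ⊗ 7) ⊗ (-1 ⊗ 10)) = 21

Expand innermost to outermost. Recall ⊕ takes the minimum of its arguments and ⊗ takes their sum. Working out the expression ((5 ⊗ 7) ⊗ (-1 ⊗ 10)) gives 21.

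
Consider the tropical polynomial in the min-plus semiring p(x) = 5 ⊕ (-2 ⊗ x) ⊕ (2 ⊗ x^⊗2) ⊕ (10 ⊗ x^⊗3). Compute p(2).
p(2) = 0

A tropical monomial a ⊗ x^⊗i evaluates to a + i · x. Evaluating each term at x = 2:
  Term 0 contributes 5 + 0 · 2 = 5
  Term 1 contributes -2 + 1 · 2 = 0
  Term 2 contributes 2 + 2 · 2 = 6
  Term 3 contributes 10 + 3 · 2 = 16
p(2) = ⊕ of these = min[5, 0, 6, 16] = 0.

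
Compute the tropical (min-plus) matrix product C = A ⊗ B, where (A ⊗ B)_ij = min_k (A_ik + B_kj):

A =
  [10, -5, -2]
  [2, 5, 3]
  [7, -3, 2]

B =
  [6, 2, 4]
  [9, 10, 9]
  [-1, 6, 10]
A ⊗ B =
  [-3, 4, 4]
  [2, 4, 6]
  [1, 7, 6]

Apply the min-plus product entry-by-entry:
  C[0][0] = min over k of (A[0][0] + B[0][0] = 10 + 6 = 16, A[0][1] + B[1][0] = -5 + 9 = 4, A[0][2] + B[2][0] = -2 + -1 = -3) = -3 (attained at k = 2)
  C[0][1] = min over k of (A[0][0] + B[0][1] = 10 + 2 = 12, A[0][1] + B[1][1] = -5 + 10 = 5, A[0][2] + B[2][1] = -2 + 6 = 4) = 4 (attained at k = 2)
  C[0][2] = min over k of (A[0][0] + B[0][2] = 10 + 4 = 14, A[0][1] + B[1][2] = -5 + 9 = 4, A[0][2] + B[2][2] = -2 + 10 = 8) = 4 (attained at k = 1)
  C[1][0] = min over k of (A[1][0] + B[0][0] = 2 + 6 = 8, A[1][1] + B[1][0] = 5 + 9 = 14, A[1][2] + B[2][0] = 3 + -1 = 2) = 2 (attained at k = 2)
  C[1][1] = min over k of (A[1][0] + B[0][1] = 2 + 2 = 4, A[1][1] + B[1][1] = 5 + 10 = 15, A[1][2] + B[2][1] = 3 + 6 = 9) = 4 (attained at k = 0)
  C[1][2] = min over k of (A[1][0] + B[0][2] = 2 + 4 = 6, A[1][1] + B[1][2] = 5 + 9 = 14, A[1][2] + B[2][2] = 3 + 10 = 13) = 6 (attained at k = 0)
  C[2][0] = min over k of (A[2][0] + B[0][0] = 7 + 6 = 13, A[2][1] + B[1][0] = -3 + 9 = 6, A[2][2] + B[2][0] = 2 + -1 = 1) = 1 (attained at k = 2)
  C[2][1] = min over k of (A[2][0] + B[0][1] = 7 + 2 = 9, A[2][1] + B[1][1] = -3 + 10 = 7, A[2][2] + B[2][1] = 2 + 6 = 8) = 7 (attained at k = 1)
  C[2][2] = min over k of (A[2][0] + B[0][2] = 7 + 4 = 11, A[2][1] + B[1][2] = -3 + 9 = 6, A[2][2] + B[2][2] = 2 + 10 = 12) = 6 (attained at k = 1)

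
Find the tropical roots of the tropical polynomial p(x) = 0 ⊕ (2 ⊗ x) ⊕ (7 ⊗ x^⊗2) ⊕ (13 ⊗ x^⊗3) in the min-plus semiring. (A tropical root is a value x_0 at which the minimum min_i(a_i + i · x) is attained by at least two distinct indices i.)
Roots: {-6, -5, -2}

Each tropical root is a break point of the lower envelope of the lines y = a_i + i · x (there are 4 lines, with slopes 0, 1, ..., 3). Only the lines that attain the minimum somewhere contribute to roots; other lines are dominated. Here the surviving (envelope) indices are i = 3, i = 2, i = 1, i = 0.
Intersections between consecutive envelope lines give the roots: for adjacent envelope indices i < j the intersection is x = (a_i − a_j) / (j − i). Reading off the sorted break points: {-6, -5, -2}.
Verification: at each break x_0, at least two indices attain the minimum of min_i(a_i + i · x_0).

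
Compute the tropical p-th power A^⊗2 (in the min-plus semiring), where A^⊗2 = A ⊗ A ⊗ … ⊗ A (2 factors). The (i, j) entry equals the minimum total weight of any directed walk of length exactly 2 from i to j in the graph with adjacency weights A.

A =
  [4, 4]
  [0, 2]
A^⊗2 =
  [4, 6]
  [2, 4]

Each entry (A^⊗2)_ij equals the minimum over all length-2 walks i = v_0 → v_1 → … → v_2 = j of Σ_t A[v_t][v_{t+1}]. For example, for (i, j) = (0, 1) we minimise over 2 possible intermediate vertex sequences; the minimum is 6, attained along the walk 0 → 1 → 1.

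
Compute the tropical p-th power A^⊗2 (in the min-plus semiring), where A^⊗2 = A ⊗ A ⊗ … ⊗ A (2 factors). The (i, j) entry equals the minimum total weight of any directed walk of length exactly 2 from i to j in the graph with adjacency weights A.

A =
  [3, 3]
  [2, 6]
A^⊗2 =
  [5, 6]
  [5, 5]

Each entry (A^⊗2)_ij equals the minimum over all length-2 walks i = v_0 → v_1 → … → v_2 = j of Σ_t A[v_t][v_{t+1}]. For example, for (i, j) = (0, 1) we minimise over 2 possible intermediate vertex sequences; the minimum is 6, attained along the walk 0 → 0 → 1.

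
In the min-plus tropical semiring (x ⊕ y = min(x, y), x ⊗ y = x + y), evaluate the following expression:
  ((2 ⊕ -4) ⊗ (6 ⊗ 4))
((2 ⊕ -4) ⊗ (6 ⊗ 4)) = 6

Expand innermost to outermost. Recall ⊕ takes the minimum of its arguments and ⊗ takes their sum. Working out the expression ((2 ⊕ -4) ⊗ (6 ⊗ 4)) gives 6.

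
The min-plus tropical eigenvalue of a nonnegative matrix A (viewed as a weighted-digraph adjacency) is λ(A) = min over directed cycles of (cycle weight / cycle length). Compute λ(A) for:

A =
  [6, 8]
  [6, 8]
λ(A) = 6

Enumerate directed cycles and compute their means (weight / length). Sample:
  cycle 0 → 0: weight = 6, length = 1, mean = 6/1 ≈ 6.000
  cycle 1 → 1: weight = 8, length = 1, mean = 8/1 ≈ 8.000
  cycle 0 → 1 → 0: weight = 14, length = 2, mean = 14/2 ≈ 7.000
  cycle 1 → 0 → 1: weight = 14, length = 2, mean = 14/2 ≈ 7.000
Minimum mean = 6.000, attained e.g. along the cycle 0 → 0 with weight 6 and length 1. So λ(A) = 6/1 = 6.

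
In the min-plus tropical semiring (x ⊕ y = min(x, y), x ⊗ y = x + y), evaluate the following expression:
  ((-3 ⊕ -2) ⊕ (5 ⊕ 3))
((-3 ⊕ -2) ⊕ (5 ⊕ 3)) = -3

Expand innermost to outermost. Recall ⊕ takes the minimum of its arguments and ⊗ takes their sum. Working out the expression ((-3 ⊕ -2) ⊕ (5 ⊕ 3)) gives -3.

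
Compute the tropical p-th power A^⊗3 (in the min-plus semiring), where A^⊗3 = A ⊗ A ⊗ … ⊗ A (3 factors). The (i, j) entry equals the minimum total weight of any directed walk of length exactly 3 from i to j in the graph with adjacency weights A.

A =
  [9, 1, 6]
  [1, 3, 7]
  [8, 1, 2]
A^⊗3 =
  [5, 3, 8]
  [3, 5, 9]
  [4, 3, 6]

Each entry (A^⊗3)_ij equals the minimum over all length-3 walks i = v_0 → v_1 → … → v_3 = j of Σ_t A[v_t][v_{t+1}]. For example, for (i, j) = (0, 2) we minimise over 9 possible intermediate vertex sequences; the minimum is 8, attained along the walk 0 → 1 → 0 → 2.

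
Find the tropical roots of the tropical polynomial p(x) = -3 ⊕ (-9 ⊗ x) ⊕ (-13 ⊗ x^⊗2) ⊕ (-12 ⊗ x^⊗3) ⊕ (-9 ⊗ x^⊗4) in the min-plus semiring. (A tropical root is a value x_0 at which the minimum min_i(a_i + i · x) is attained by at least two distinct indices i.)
Roots: {-3, -1, 4, 6}

Each tropical root is a break point of the lower envelope of the lines y = a_i + i · x (there are 5 lines, with slopes 0, 1, ..., 4). Only the lines that attain the minimum somewhere contribute to roots; other lines are dominated. Here the surviving (envelope) indices are i = 4, i = 3, i = 2, i = 1, i = 0.
Intersections between consecutive envelope lines give the roots: for adjacent envelope indices i < j the intersection is x = (a_i − a_j) / (j − i). Reading off the sorted break points: {-3, -1, 4, 6}.
Verification: at each break x_0, at least two indices attain the minimum of min_i(a_i + i · x_0).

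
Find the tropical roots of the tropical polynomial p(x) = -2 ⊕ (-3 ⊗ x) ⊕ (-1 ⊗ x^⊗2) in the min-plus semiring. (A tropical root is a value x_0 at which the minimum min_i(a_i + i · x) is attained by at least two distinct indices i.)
Roots: {-2, 1}

Each tropical root is a break point of the lower envelope of the lines y = a_i + i · x (there are 3 lines, with slopes 0, 1, ..., 2). Only the lines that attain the minimum somewhere contribute to roots; other lines are dominated. Here the surviving (envelope) indices are i = 2, i = 1, i = 0.
Intersections between consecutive envelope lines give the roots: for adjacent envelope indices i < j the intersection is x = (a_i − a_j) / (j − i). Reading off the sorted break points: {-2, 1}.
Verification: at each break x_0, at least two indices attain the minimum of min_i(a_i + i · x_0).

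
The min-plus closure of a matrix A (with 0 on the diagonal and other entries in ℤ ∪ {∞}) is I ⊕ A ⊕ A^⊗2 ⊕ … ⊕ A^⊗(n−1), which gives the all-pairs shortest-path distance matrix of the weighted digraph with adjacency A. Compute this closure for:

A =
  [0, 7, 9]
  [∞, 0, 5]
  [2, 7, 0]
Closure =
  [0, 7, 9]
  [7, 0, 5]
  [2, 7, 0]

This is the Floyd-Warshall all-pairs shortest-path computation. For each intermediate vertex k = 0, 1, …, 2, update dist[i][j] ← min(dist[i][j], dist[i][k] + dist[k][j]). The final matrix gives, for each (i, j), the minimum total weight of any directed path from i to j (possibly empty when i = j).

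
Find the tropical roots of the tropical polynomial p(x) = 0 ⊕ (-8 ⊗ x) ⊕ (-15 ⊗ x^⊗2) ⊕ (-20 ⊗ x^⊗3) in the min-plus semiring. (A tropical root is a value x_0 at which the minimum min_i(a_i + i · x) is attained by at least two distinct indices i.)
Roots: {5, 7, 8}

Each tropical root is a break point of the lower envelope of the lines y = a_i + i · x (there are 4 lines, with slopes 0, 1, ..., 3). Only the lines that attain the minimum somewhere contribute to roots; other lines are dominated. Here the surviving (envelope) indices are i = 3, i = 2, i = 1, i = 0.
Intersections between consecutive envelope lines give the roots: for adjacent envelope indices i < j the intersection is x = (a_i − a_j) / (j − i). Reading off the sorted break points: {5, 7, 8}.
Verification: at each break x_0, at least two indices attain the minimum of min_i(a_i + i · x_0).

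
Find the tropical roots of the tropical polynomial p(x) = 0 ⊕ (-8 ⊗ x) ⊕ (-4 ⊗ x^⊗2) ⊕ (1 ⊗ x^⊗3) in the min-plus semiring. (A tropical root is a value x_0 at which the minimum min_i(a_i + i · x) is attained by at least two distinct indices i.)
Roots: {-5, -4, 8}

Each tropical root is a break point of the lower envelope of the lines y = a_i + i · x (there are 4 lines, with slopes 0, 1, ..., 3). Only the lines that attain the minimum somewhere contribute to roots; other lines are dominated. Here the surviving (envelope) indices are i = 3, i = 2, i = 1, i = 0.
Intersections between consecutive envelope lines give the roots: for adjacent envelope indices i < j the intersection is x = (a_i − a_j) / (j − i). Reading off the sorted break points: {-5, -4, 8}.
Verification: at each break x_0, at least two indices attain the minimum of min_i(a_i + i · x_0).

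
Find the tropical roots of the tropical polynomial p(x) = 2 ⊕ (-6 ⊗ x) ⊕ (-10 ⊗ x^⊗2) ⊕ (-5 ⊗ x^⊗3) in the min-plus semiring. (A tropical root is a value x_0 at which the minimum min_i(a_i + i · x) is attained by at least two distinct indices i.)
Roots: {-5, 4, 8}

Each tropical root is a break point of the lower envelope of the lines y = a_i + i · x (there are 4 lines, with slopes 0, 1, ..., 3). Only the lines that attain the minimum somewhere contribute to roots; other lines are dominated. Here the surviving (envelope) indices are i = 3, i = 2, i = 1, i = 0.
Intersections between consecutive envelope lines give the roots: for adjacent envelope indices i < j the intersection is x = (a_i − a_j) / (j − i). Reading off the sorted break points: {-5, 4, 8}.
Verification: at each break x_0, at least two indices attain the minimum of min_i(a_i + i · x_0).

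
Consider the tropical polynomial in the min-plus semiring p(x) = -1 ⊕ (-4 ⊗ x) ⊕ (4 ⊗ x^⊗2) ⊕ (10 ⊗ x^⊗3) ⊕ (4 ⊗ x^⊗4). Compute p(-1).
p(-1) = -5

A tropical monomial a ⊗ x^⊗i evaluates to a + i · x. Evaluating each term at x = -1:
  Term 0 contributes -1 + 0 · -1 = -1
  Term 1 contributes -4 + 1 · -1 = -5
  Term 2 contributes 4 + 2 · -1 = 2
  Term 3 contributes 10 + 3 · -1 = 7
  Term 4 contributes 4 + 4 · -1 = 0
p(-1) = ⊕ of these = min[-1, -5, 2, 7, 0] = -5.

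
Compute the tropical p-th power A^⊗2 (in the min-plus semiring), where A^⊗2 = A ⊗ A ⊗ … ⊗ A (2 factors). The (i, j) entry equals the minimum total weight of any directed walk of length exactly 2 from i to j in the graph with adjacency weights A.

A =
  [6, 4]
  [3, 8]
A^⊗2 =
  [7, 10]
  [9, 7]

Each entry (A^⊗2)_ij equals the minimum over all length-2 walks i = v_0 → v_1 → … → v_2 = j of Σ_t A[v_t][v_{t+1}]. For example, for (i, j) = (0, 1) we minimise over 2 possible intermediate vertex sequences; the minimum is 10, attained along the walk 0 → 0 → 1.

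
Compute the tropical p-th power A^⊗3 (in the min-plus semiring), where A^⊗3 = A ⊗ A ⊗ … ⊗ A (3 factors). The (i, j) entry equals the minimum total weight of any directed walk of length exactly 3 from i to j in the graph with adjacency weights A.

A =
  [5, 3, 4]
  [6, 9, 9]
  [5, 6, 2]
A^⊗3 =
  [11, 12, 8]
  [15, 14, 12]
  [9, 10, 6]

Each entry (A^⊗3)_ij equals the minimum over all length-3 walks i = v_0 → v_1 → … → v_3 = j of Σ_t A[v_t][v_{t+1}]. For example, for (i, j) = (0, 2) we minimise over 9 possible intermediate vertex sequences; the minimum is 8, attained along the walk 0 → 2 → 2 → 2.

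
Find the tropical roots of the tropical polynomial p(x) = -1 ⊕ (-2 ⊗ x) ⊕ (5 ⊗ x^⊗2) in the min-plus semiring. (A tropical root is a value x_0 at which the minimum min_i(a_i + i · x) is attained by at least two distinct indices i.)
Roots: {-7, 1}

Each tropical root is a break point of the lower envelope of the lines y = a_i + i · x (there are 3 lines, with slopes 0, 1, ..., 2). Only the lines that attain the minimum somewhere contribute to roots; other lines are dominated. Here the surviving (envelope) indices are i = 2, i = 1, i = 0.
Intersections between consecutive envelope lines give the roots: for adjacent envelope indices i < j the intersection is x = (a_i − a_j) / (j − i). Reading off the sorted break points: {-7, 1}.
Verification: at each break x_0, at least two indices attain the minimum of min_i(a_i + i · x_0).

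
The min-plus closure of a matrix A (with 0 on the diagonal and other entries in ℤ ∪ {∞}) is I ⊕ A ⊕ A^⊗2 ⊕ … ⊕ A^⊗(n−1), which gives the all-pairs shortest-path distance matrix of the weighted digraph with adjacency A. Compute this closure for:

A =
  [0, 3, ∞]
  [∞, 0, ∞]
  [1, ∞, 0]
Closure =
  [0, 3, ∞]
  [∞, 0, ∞]
  [1, 4, 0]

This is the Floyd-Warshall all-pairs shortest-path computation. For each intermediate vertex k = 0, 1, …, 2, update dist[i][j] ← min(dist[i][j], dist[i][k] + dist[k][j]). The final matrix gives, for each (i, j), the minimum total weight of any directed path from i to j (possibly empty when i = j).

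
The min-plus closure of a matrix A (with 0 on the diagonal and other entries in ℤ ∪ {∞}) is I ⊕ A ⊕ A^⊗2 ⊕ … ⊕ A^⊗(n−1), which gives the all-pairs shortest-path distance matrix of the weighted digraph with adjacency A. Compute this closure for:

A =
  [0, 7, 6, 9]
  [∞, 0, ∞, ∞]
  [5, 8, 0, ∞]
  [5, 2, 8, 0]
Closure =
  [0, 7, 6, 9]
  [∞, 0, ∞, ∞]
  [5, 8, 0, 14]
  [5, 2, 8, 0]

This is the Floyd-Warshall all-pairs shortest-path computation. For each intermediate vertex k = 0, 1, …, 3, update dist[i][j] ← min(dist[i][j], dist[i][k] + dist[k][j]). The final matrix gives, for each (i, j), the minimum total weight of any directed path from i to j (possibly empty when i = j).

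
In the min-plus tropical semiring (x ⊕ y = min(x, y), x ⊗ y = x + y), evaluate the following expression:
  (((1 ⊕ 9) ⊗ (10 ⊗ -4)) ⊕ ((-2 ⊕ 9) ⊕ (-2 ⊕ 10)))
(((1 ⊕ 9) ⊗ (10 ⊗ -4)) ⊕ ((-2 ⊕ 9) ⊕ (-2 ⊕ 10))) = -2

Expand innermost to outermost. Recall ⊕ takes the minimum of its arguments and ⊗ takes their sum. Working out the expression (((1 ⊕ 9) ⊗ (10 ⊗ -4)) ⊕ ((-2 ⊕ 9) ⊕ (-2 ⊕ 10))) gives -2.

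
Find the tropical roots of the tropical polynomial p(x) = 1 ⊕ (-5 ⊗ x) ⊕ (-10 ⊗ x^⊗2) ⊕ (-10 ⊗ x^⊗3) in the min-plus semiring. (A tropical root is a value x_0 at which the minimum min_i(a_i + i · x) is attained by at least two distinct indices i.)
Roots: {0, 5, 6}

Each tropical root is a break point of the lower envelope of the lines y = a_i + i · x (there are 4 lines, with slopes 0, 1, ..., 3). Only the lines that attain the minimum somewhere contribute to roots; other lines are dominated. Here the surviving (envelope) indices are i = 3, i = 2, i = 1, i = 0.
Intersections between consecutive envelope lines give the roots: for adjacent envelope indices i < j the intersection is x = (a_i − a_j) / (j − i). Reading off the sorted break points: {0, 5, 6}.
Verification: at each break x_0, at least two indices attain the minimum of min_i(a_i + i · x_0).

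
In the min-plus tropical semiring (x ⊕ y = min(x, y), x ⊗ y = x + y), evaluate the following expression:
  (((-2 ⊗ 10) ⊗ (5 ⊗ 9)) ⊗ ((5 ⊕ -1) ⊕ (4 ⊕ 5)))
(((-2 ⊗ 10) ⊗ (5 ⊗ 9)) ⊗ ((5 ⊕ -1) ⊕ (4 ⊕ 5))) = 21

Expand innermost to outermost. Recall ⊕ takes the minimum of its arguments and ⊗ takes their sum. Working out the expression (((-2 ⊗ 10) ⊗ (5 ⊗ 9)) ⊗ ((5 ⊕ -1) ⊕ (4 ⊕ 5))) gives 21.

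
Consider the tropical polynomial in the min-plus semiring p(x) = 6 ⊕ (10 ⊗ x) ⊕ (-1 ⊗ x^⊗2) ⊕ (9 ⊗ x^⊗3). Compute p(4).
p(4) = 6

A tropical monomial a ⊗ x^⊗i evaluates to a + i · x. Evaluating each term at x = 4:
  Term 0 contributes 6 + 0 · 4 = 6
  Term 1 contributes 10 + 1 · 4 = 14
  Term 2 contributes -1 + 2 · 4 = 7
  Term 3 contributes 9 + 3 · 4 = 21
p(4) = ⊕ of these = min[6, 14, 7, 21] = 6.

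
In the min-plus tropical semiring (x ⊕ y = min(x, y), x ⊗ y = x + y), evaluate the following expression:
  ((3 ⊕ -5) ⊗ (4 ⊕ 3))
((3 ⊕ -5) ⊗ (4 ⊕ 3)) = -2

Expand innermost to outermost. Recall ⊕ takes the minimum of its arguments and ⊗ takes their sum. Working out the expression ((3 ⊕ -5) ⊗ (4 ⊕ 3)) gives -2.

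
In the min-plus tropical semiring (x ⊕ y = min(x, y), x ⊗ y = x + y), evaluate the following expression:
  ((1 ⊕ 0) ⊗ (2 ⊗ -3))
((1 ⊕ 0) ⊗ (2 ⊗ -3)) = -1

Expand innermost to outermost. Recall ⊕ takes the minimum of its arguments and ⊗ takes their sum. Working out the expression ((1 ⊕ 0) ⊗ (2 ⊗ -3)) gives -1.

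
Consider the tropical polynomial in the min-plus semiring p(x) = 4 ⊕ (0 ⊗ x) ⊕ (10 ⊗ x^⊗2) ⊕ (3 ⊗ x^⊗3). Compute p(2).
p(2) = 2

A tropical monomial a ⊗ x^⊗i evaluates to a + i · x. Evaluating each term at x = 2:
  Term 0 contributes 4 + 0 · 2 = 4
  Term 1 contributes 0 + 1 · 2 = 2
  Term 2 contributes 10 + 2 · 2 = 14
  Term 3 contributes 3 + 3 · 2 = 9
p(2) = ⊕ of these = min[4, 2, 14, 9] = 2.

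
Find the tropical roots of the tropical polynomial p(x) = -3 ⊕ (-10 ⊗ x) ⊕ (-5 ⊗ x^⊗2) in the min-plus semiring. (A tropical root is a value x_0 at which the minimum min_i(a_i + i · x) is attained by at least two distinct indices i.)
Roots: {-5, 7}

Each tropical root is a break point of the lower envelope of the lines y = a_i + i · x (there are 3 lines, with slopes 0, 1, ..., 2). Only the lines that attain the minimum somewhere contribute to roots; other lines are dominated. Here the surviving (envelope) indices are i = 2, i = 1, i = 0.
Intersections between consecutive envelope lines give the roots: for adjacent envelope indices i < j the intersection is x = (a_i − a_j) / (j − i). Reading off the sorted break points: {-5, 7}.
Verification: at each break x_0, at least two indices attain the minimum of min_i(a_i + i · x_0).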